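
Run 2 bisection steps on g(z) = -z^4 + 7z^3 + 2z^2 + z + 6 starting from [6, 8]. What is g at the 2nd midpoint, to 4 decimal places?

-84.9375

m = 7, g(m) = 111 (+); new bracket [7, 8]
m = 7.5, g(m) = -84.9375 (−); new bracket [7, 7.5]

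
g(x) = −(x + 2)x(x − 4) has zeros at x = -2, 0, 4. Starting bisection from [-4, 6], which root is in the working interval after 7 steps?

m = 1, g(m) = 9 (+); new bracket [1, 6]
m = 3.5, g(m) = 9.625 (+); new bracket [3.5, 6]
m = 4.75, g(m) = -24.046875 (−); new bracket [3.5, 4.75]
m = 4.125, g(m) = -3.1582 (−); new bracket [3.5, 4.125]
m = 3.8125, g(m) = 4.155 (+); new bracket [3.8125, 4.125]
m = 3.96875, g(m) = 0.7403 (+); new bracket [3.96875, 4.125]
m = 4.046875, g(m) = -1.1471 (−); new bracket [3.96875, 4.046875]

4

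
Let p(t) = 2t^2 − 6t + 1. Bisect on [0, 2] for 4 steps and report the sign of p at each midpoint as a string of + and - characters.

---+

p(1) = -3 < 0, so the root lies in [0, 1]
p(0.5) = -1.5 < 0, so the root lies in [0, 0.5]
p(0.25) = -0.375 < 0, so the root lies in [0, 0.25]
p(0.125) = 0.2812 > 0, so the root lies in [0.125, 0.25]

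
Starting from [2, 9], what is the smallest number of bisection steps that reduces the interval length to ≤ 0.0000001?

27

Width after n steps is 7/2^n. Need 2^n ≥ 7/0.0000001 = 70000000.
2^26 = 67108864 < 70000000 ≤ 2^27 = 134217728, so n = 27.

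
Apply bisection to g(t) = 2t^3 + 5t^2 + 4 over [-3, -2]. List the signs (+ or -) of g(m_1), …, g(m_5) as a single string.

g(-2.5) = 4 > 0, so the root lies in [-3, -2.5]
g(-2.75) = 0.21875 > 0, so the root lies in [-3, -2.75]
g(-2.875) = -2.199219 < 0, so the root lies in [-2.875, -2.75]
g(-2.8125) = -0.9438 < 0, so the root lies in [-2.8125, -2.75]
g(-2.78125) = -0.3511 < 0, so the root lies in [-2.78125, -2.75]

++---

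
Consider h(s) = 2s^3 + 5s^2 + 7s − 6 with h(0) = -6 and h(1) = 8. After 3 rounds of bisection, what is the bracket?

[0.5, 0.625]

m = 0.5, h(m) = -1 (−); new bracket [0.5, 1]
m = 0.75, h(m) = 2.90625 (+); new bracket [0.5, 0.75]
m = 0.625, h(m) = 0.816406 (+); new bracket [0.5, 0.625]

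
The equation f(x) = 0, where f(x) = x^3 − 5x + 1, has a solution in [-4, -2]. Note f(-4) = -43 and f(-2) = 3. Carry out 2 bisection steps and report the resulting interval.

[-2.5, -2]

f(-3) = -11 < 0, so the root lies in [-3, -2]
f(-2.5) = -2.125 < 0, so the root lies in [-2.5, -2]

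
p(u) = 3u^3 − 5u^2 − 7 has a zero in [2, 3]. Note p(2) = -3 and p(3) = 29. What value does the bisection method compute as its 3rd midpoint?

midpoint 2.5: p = 8.625 > 0 → [2, 2.5]
midpoint 2.25: p = 1.859375 > 0 → [2, 2.25]
midpoint 2.125: p = -0.791016 < 0 → [2.125, 2.25]

2.125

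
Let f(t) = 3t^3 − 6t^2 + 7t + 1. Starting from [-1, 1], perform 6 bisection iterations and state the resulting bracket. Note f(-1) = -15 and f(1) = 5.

t = 0 gives f = 1, positive; keep [-1, 0]
t = -0.5 gives f = -4.375, negative; keep [-0.5, 0]
t = -0.25 gives f = -1.171875, negative; keep [-0.25, 0]
t = -0.125 gives f = 0.0254, positive; keep [-0.25, -0.125]
t = -0.1875 gives f = -0.5432, negative; keep [-0.1875, -0.125]
t = -0.15625 gives f = -0.2517, negative; keep [-0.15625, -0.125]

[-0.15625, -0.125]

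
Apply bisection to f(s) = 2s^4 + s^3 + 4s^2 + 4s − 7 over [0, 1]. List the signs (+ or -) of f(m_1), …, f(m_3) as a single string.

f(0.5) = -3.75 < 0, so the root lies in [0.5, 1]
f(0.75) = -0.695312 < 0, so the root lies in [0.75, 1]
f(0.875) = 1.404785 > 0, so the root lies in [0.75, 0.875]

--+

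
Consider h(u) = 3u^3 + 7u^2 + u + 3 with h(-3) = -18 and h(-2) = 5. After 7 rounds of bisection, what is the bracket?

m = -2.5, h(m) = -2.625 (−); new bracket [-2.5, -2]
m = -2.25, h(m) = 2.015625 (+); new bracket [-2.5, -2.25]
m = -2.375, h(m) = -0.080078 (−); new bracket [-2.375, -2.25]
m = -2.3125, h(m) = 1.0217 (+); new bracket [-2.375, -2.3125]
m = -2.34375, h(m) = 0.4846 (+); new bracket [-2.375, -2.34375]
m = -2.359375, h(m) = 0.2057 (+); new bracket [-2.375, -2.359375]
m = -2.3671875, h(m) = 0.0637 (+); new bracket [-2.375, -2.3671875]

[-2.375, -2.3671875]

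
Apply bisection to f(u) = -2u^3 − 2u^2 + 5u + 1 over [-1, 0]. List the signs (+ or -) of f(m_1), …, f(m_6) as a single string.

--++--

u = -0.5 gives f = -1.75, negative; keep [-0.5, 0]
u = -0.25 gives f = -0.34375, negative; keep [-0.25, 0]
u = -0.125 gives f = 0.347656, positive; keep [-0.25, -0.125]
u = -0.1875 gives f = 0.0054, positive; keep [-0.25, -0.1875]
u = -0.21875 gives f = -0.1685, negative; keep [-0.21875, -0.1875]
u = -0.203125 gives f = -0.0814, negative; keep [-0.203125, -0.1875]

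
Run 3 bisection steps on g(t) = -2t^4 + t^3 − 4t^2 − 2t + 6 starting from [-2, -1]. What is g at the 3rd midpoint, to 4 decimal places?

m = -1.5, g(m) = -13.5 (−); new bracket [-1.5, -1]
m = -1.25, g(m) = -4.585938 (−); new bracket [-1.25, -1]
m = -1.125, g(m) = -1.439941 (−); new bracket [-1.125, -1]

-1.4399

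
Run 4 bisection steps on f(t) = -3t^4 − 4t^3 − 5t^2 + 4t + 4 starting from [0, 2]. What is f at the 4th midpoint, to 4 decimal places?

-0.7664

f(1) = -4 < 0, so the root lies in [0, 1]
f(0.5) = 4.0625 > 0, so the root lies in [0.5, 1]
f(0.75) = 1.550781 > 0, so the root lies in [0.75, 1]
f(0.875) = -0.7664 < 0, so the root lies in [0.75, 0.875]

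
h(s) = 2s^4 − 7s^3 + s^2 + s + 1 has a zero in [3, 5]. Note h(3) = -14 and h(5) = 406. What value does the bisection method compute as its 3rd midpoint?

3.25

s = 4 gives h = 85, positive; keep [3, 4]
s = 3.5 gives h = 16.75, positive; keep [3, 3.5]
s = 3.25 gives h = -2.351562, negative; keep [3.25, 3.5]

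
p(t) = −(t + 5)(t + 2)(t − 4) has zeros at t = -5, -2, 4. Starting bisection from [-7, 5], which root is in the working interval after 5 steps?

4

t = -1 gives p = 20, positive; keep [-1, 5]
t = 2 gives p = 56, positive; keep [2, 5]
t = 3.5 gives p = 23.375, positive; keep [3.5, 5]
t = 4.25 gives p = -14.4531, negative; keep [3.5, 4.25]
t = 3.875 gives p = 6.5176, positive; keep [3.875, 4.25]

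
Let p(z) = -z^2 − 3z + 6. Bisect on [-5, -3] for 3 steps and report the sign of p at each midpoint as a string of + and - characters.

p(-4) = 2 > 0, so the root lies in [-5, -4]
p(-4.5) = -0.75 < 0, so the root lies in [-4.5, -4]
p(-4.25) = 0.6875 > 0, so the root lies in [-4.5, -4.25]

+-+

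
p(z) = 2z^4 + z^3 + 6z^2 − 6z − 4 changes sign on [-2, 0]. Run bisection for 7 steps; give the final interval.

p(-1) = 9 > 0, so the root lies in [-1, 0]
p(-0.5) = 0.5 > 0, so the root lies in [-0.5, 0]
p(-0.25) = -2.132812 < 0, so the root lies in [-0.5, -0.25]
p(-0.375) = -0.9194 < 0, so the root lies in [-0.5, -0.375]
p(-0.4375) = -0.237 < 0, so the root lies in [-0.5, -0.4375]
p(-0.46875) = 0.1244 > 0, so the root lies in [-0.46875, -0.4375]
p(-0.453125) = -0.058 < 0, so the root lies in [-0.46875, -0.453125]

[-0.46875, -0.453125]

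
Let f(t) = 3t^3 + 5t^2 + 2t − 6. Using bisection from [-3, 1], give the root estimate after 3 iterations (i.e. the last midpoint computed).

0.5

m = -1, f(m) = -6 (−); new bracket [-1, 1]
m = 0, f(m) = -6 (−); new bracket [0, 1]
m = 0.5, f(m) = -3.375 (−); new bracket [0.5, 1]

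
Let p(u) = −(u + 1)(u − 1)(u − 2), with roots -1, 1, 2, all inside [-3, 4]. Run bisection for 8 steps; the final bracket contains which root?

m = 0.5, p(m) = -1.125 (−); new bracket [-3, 0.5]
m = -1.25, p(m) = 1.828125 (+); new bracket [-1.25, 0.5]
m = -0.375, p(m) = -2.041016 (−); new bracket [-1.25, -0.375]
m = -0.8125, p(m) = -0.9558 (−); new bracket [-1.25, -0.8125]
m = -1.03125, p(m) = 0.1924 (+); new bracket [-1.03125, -0.8125]
m = -0.921875, p(m) = -0.4387 (−); new bracket [-1.03125, -0.921875]
m = -0.9765625, p(m) = -0.1379 (−); new bracket [-1.03125, -0.9765625]
m = -1.00390625, p(m) = 0.0235 (+); new bracket [-1.00390625, -0.9765625]

-1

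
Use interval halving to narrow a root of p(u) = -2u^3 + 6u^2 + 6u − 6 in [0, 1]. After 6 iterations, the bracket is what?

[0.65625, 0.671875]

p(0.5) = -1.75 < 0, so the root lies in [0.5, 1]
p(0.75) = 1.03125 > 0, so the root lies in [0.5, 0.75]
p(0.625) = -0.394531 < 0, so the root lies in [0.625, 0.75]
p(0.6875) = 0.311 > 0, so the root lies in [0.625, 0.6875]
p(0.65625) = -0.0438 < 0, so the root lies in [0.65625, 0.6875]
p(0.671875) = 0.1332 > 0, so the root lies in [0.65625, 0.671875]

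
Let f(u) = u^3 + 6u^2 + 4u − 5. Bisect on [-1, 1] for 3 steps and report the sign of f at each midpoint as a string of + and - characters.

--+

m = 0, f(m) = -5 (−); new bracket [0, 1]
m = 0.5, f(m) = -1.375 (−); new bracket [0.5, 1]
m = 0.75, f(m) = 1.796875 (+); new bracket [0.5, 0.75]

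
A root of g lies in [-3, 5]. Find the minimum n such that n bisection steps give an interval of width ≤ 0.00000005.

28

Width after n steps is 8/2^n. Need 2^n ≥ 8/0.00000005 = 160000000.
2^27 = 134217728 < 160000000 ≤ 2^28 = 268435456, so n = 28.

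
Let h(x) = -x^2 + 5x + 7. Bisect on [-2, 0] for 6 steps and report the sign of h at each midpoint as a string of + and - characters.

+--+--

x = -1 gives h = 1, positive; keep [-2, -1]
x = -1.5 gives h = -2.75, negative; keep [-1.5, -1]
x = -1.25 gives h = -0.8125, negative; keep [-1.25, -1]
x = -1.125 gives h = 0.1094, positive; keep [-1.25, -1.125]
x = -1.1875 gives h = -0.3477, negative; keep [-1.1875, -1.125]
x = -1.15625 gives h = -0.1182, negative; keep [-1.15625, -1.125]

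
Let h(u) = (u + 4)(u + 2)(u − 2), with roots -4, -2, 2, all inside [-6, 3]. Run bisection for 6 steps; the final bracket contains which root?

u = -1.5 gives h = -4.375, negative; keep [-1.5, 3]
u = 0.75 gives h = -16.328125, negative; keep [0.75, 3]
u = 1.875 gives h = -2.845703, negative; keep [1.875, 3]
u = 2.4375 gives h = 12.4978, positive; keep [1.875, 2.4375]
u = 2.15625 gives h = 3.998, positive; keep [1.875, 2.15625]
u = 2.015625 gives h = 0.3774, positive; keep [1.875, 2.015625]

2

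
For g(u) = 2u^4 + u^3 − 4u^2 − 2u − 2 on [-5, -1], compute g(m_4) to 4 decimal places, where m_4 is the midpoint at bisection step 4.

2.6484

u = -3 gives g = 103, positive; keep [-3, -1]
u = -2 gives g = 10, positive; keep [-2, -1]
u = -1.5 gives g = -1.25, negative; keep [-2, -1.5]
u = -1.75 gives g = 2.6484, positive; keep [-1.75, -1.5]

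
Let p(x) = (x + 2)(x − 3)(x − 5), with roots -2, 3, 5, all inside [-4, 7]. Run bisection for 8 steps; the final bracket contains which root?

-2

p(1.5) = 18.375 > 0, so the root lies in [-4, 1.5]
p(-1.25) = 19.921875 > 0, so the root lies in [-4, -1.25]
p(-2.625) = -26.806641 < 0, so the root lies in [-2.625, -1.25]
p(-1.9375) = 2.1409 > 0, so the root lies in [-2.625, -1.9375]
p(-2.28125) = -10.8152 < 0, so the root lies in [-2.28125, -1.9375]
p(-2.109375) = -3.973 < 0, so the root lies in [-2.109375, -1.9375]
p(-2.0234375) = -0.8269 < 0, so the root lies in [-2.0234375, -1.9375]
p(-1.98046875) = 0.679 > 0, so the root lies in [-2.0234375, -1.98046875]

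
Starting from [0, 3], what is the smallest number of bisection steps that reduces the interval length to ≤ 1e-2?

Width after n steps is 3/2^n. Need 2^n ≥ 3/1e-2 = 300.
2^8 = 256 < 300 ≤ 2^9 = 512, so n = 9.

9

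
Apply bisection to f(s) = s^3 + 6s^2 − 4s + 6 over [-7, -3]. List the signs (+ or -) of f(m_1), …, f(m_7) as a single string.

s = -5 gives f = 51, positive; keep [-7, -5]
s = -6 gives f = 30, positive; keep [-7, -6]
s = -6.5 gives f = 10.875, positive; keep [-7, -6.5]
s = -6.75 gives f = -1.1719, negative; keep [-6.75, -6.5]
s = -6.625 gives f = 5.0684, positive; keep [-6.75, -6.625]
s = -6.6875 gives f = 2.0032, positive; keep [-6.75, -6.6875]
s = -6.71875 gives f = 0.4295, positive; keep [-6.75, -6.71875]

+++-+++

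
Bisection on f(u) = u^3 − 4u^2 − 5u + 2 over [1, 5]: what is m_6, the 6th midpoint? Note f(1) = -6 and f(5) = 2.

f(3) = -22 < 0, so the root lies in [3, 5]
f(4) = -18 < 0, so the root lies in [4, 5]
f(4.5) = -10.375 < 0, so the root lies in [4.5, 5]
f(4.75) = -4.8281 < 0, so the root lies in [4.75, 5]
f(4.875) = -1.5801 < 0, so the root lies in [4.875, 5]
f(4.9375) = 0.1677 > 0, so the root lies in [4.875, 4.9375]

4.9375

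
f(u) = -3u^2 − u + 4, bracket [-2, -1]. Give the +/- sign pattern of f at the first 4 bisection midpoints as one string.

-+-+

u = -1.5 gives f = -1.25, negative; keep [-1.5, -1]
u = -1.25 gives f = 0.5625, positive; keep [-1.5, -1.25]
u = -1.375 gives f = -0.296875, negative; keep [-1.375, -1.25]
u = -1.3125 gives f = 0.1445, positive; keep [-1.375, -1.3125]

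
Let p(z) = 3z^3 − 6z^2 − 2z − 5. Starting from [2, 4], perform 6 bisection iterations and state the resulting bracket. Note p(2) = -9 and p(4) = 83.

[2.5, 2.53125]

p(3) = 16 > 0, so the root lies in [2, 3]
p(2.5) = -0.625 < 0, so the root lies in [2.5, 3]
p(2.75) = 6.515625 > 0, so the root lies in [2.5, 2.75]
p(2.625) = 2.6699 > 0, so the root lies in [2.5, 2.625]
p(2.5625) = 0.9558 > 0, so the root lies in [2.5, 2.5625]
p(2.53125) = 0.149 > 0, so the root lies in [2.5, 2.53125]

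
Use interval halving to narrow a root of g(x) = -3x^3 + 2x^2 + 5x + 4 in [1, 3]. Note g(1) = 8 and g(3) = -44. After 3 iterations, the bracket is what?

[1.75, 2]

midpoint 2: g = -2 < 0 → [1, 2]
midpoint 1.5: g = 5.875 > 0 → [1.5, 2]
midpoint 1.75: g = 2.796875 > 0 → [1.75, 2]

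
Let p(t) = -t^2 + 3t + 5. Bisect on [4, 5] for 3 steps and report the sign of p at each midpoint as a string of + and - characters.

--+

t = 4.5 gives p = -1.75, negative; keep [4, 4.5]
t = 4.25 gives p = -0.3125, negative; keep [4, 4.25]
t = 4.125 gives p = 0.359375, positive; keep [4.125, 4.25]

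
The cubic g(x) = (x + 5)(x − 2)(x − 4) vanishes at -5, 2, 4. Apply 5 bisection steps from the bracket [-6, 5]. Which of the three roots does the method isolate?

-5

midpoint -0.5: g = 50.625 > 0 → [-6, -0.5]
midpoint -3.25: g = 66.609375 > 0 → [-6, -3.25]
midpoint -4.625: g = 21.427734 > 0 → [-6, -4.625]
midpoint -5.3125: g = -21.2805 < 0 → [-5.3125, -4.625]
midpoint -4.96875: g = 1.9532 > 0 → [-5.3125, -4.96875]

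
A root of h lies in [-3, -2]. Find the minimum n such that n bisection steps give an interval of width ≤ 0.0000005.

21

Width after n steps is 1/2^n. Need 2^n ≥ 1/0.0000005 = 2000000.
2^20 = 1048576 < 2000000 ≤ 2^21 = 2097152, so n = 21.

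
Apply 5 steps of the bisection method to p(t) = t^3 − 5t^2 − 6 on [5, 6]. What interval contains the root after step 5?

p(5.5) = 9.125 > 0, so the root lies in [5, 5.5]
p(5.25) = 0.890625 > 0, so the root lies in [5, 5.25]
p(5.125) = -2.716797 < 0, so the root lies in [5.125, 5.25]
p(5.1875) = -0.9543 < 0, so the root lies in [5.1875, 5.25]
p(5.21875) = -0.0423 < 0, so the root lies in [5.21875, 5.25]

[5.21875, 5.25]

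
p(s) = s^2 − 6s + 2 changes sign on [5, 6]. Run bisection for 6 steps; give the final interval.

p(5.5) = -0.75 < 0, so the root lies in [5.5, 6]
p(5.75) = 0.5625 > 0, so the root lies in [5.5, 5.75]
p(5.625) = -0.109375 < 0, so the root lies in [5.625, 5.75]
p(5.6875) = 0.2227 > 0, so the root lies in [5.625, 5.6875]
p(5.65625) = 0.0557 > 0, so the root lies in [5.625, 5.65625]
p(5.640625) = -0.0271 < 0, so the root lies in [5.640625, 5.65625]

[5.640625, 5.65625]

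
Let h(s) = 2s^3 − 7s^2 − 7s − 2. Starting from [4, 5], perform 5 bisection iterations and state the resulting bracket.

[4.34375, 4.375]

m = 4.5, h(m) = 7 (+); new bracket [4, 4.5]
m = 4.25, h(m) = -4.65625 (−); new bracket [4.25, 4.5]
m = 4.375, h(m) = 0.871094 (+); new bracket [4.25, 4.375]
m = 4.3125, h(m) = -1.9663 (−); new bracket [4.3125, 4.375]
m = 4.34375, h(m) = -0.5662 (−); new bracket [4.34375, 4.375]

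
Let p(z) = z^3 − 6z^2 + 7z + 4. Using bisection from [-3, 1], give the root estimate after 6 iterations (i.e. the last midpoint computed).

m = -1, p(m) = -10 (−); new bracket [-1, 1]
m = 0, p(m) = 4 (+); new bracket [-1, 0]
m = -0.5, p(m) = -1.125 (−); new bracket [-0.5, 0]
m = -0.25, p(m) = 1.8594 (+); new bracket [-0.5, -0.25]
m = -0.375, p(m) = 0.4785 (+); new bracket [-0.5, -0.375]
m = -0.4375, p(m) = -0.2947 (−); new bracket [-0.4375, -0.375]

-0.4375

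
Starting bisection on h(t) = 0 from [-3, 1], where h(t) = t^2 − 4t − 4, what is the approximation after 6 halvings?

h(-1) = 1 > 0, so the root lies in [-1, 1]
h(0) = -4 < 0, so the root lies in [-1, 0]
h(-0.5) = -1.75 < 0, so the root lies in [-1, -0.5]
h(-0.75) = -0.4375 < 0, so the root lies in [-1, -0.75]
h(-0.875) = 0.2656 > 0, so the root lies in [-0.875, -0.75]
h(-0.8125) = -0.0898 < 0, so the root lies in [-0.875, -0.8125]

-0.8125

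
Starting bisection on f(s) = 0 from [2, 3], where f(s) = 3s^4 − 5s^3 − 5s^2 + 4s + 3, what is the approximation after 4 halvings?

midpoint 2.5: f = 20.8125 > 0 → [2, 2.5]
midpoint 2.25: f = 6.621094 > 0 → [2, 2.25]
midpoint 2.125: f = 2.115967 > 0 → [2, 2.125]
midpoint 2.0625: f = 0.3992 > 0 → [2, 2.0625]

2.0625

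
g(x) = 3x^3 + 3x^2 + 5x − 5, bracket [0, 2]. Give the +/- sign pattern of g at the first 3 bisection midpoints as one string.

x = 1 gives g = 6, positive; keep [0, 1]
x = 0.5 gives g = -1.375, negative; keep [0.5, 1]
x = 0.75 gives g = 1.703125, positive; keep [0.5, 0.75]

+-+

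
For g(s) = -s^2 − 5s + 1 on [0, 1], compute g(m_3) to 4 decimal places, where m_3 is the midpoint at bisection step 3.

midpoint 0.5: g = -1.75 < 0 → [0, 0.5]
midpoint 0.25: g = -0.3125 < 0 → [0, 0.25]
midpoint 0.125: g = 0.359375 > 0 → [0.125, 0.25]

0.3594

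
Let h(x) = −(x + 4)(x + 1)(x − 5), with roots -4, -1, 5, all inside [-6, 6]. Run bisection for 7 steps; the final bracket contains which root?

5

midpoint 0: h = 20 > 0 → [0, 6]
midpoint 3: h = 56 > 0 → [3, 6]
midpoint 4.5: h = 23.375 > 0 → [4.5, 6]
midpoint 5.25: h = -14.4531 < 0 → [4.5, 5.25]
midpoint 4.875: h = 6.5176 > 0 → [4.875, 5.25]
midpoint 5.0625: h = -3.4338 < 0 → [4.875, 5.0625]
midpoint 4.96875: h = 1.6729 > 0 → [4.96875, 5.0625]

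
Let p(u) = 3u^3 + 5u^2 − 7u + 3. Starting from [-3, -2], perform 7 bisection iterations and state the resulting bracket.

u = -2.5 gives p = 4.875, positive; keep [-3, -2.5]
u = -2.75 gives p = -2.328125, negative; keep [-2.75, -2.5]
u = -2.625 gives p = 1.564453, positive; keep [-2.75, -2.625]
u = -2.6875 gives p = -0.3069, negative; keep [-2.6875, -2.625]
u = -2.65625 gives p = 0.6472, positive; keep [-2.6875, -2.65625]
u = -2.671875 gives p = 0.1748, positive; keep [-2.6875, -2.671875]
u = -2.6796875 gives p = -0.0649, negative; keep [-2.6796875, -2.671875]

[-2.6796875, -2.671875]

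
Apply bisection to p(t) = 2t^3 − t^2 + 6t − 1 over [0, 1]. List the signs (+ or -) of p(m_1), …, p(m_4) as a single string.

++-+

p(0.5) = 2 > 0, so the root lies in [0, 0.5]
p(0.25) = 0.46875 > 0, so the root lies in [0, 0.25]
p(0.125) = -0.261719 < 0, so the root lies in [0.125, 0.25]
p(0.1875) = 0.103 > 0, so the root lies in [0.125, 0.1875]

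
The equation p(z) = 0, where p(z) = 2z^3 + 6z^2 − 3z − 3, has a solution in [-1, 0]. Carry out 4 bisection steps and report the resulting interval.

[-0.5625, -0.5]

midpoint -0.5: p = -0.25 < 0 → [-1, -0.5]
midpoint -0.75: p = 1.78125 > 0 → [-0.75, -0.5]
midpoint -0.625: p = 0.730469 > 0 → [-0.625, -0.5]
midpoint -0.5625: p = 0.23 > 0 → [-0.5625, -0.5]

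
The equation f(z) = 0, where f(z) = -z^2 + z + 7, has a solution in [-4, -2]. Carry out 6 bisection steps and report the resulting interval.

midpoint -3: f = -5 < 0 → [-3, -2]
midpoint -2.5: f = -1.75 < 0 → [-2.5, -2]
midpoint -2.25: f = -0.3125 < 0 → [-2.25, -2]
midpoint -2.125: f = 0.3594 > 0 → [-2.25, -2.125]
midpoint -2.1875: f = 0.0273 > 0 → [-2.25, -2.1875]
midpoint -2.21875: f = -0.1416 < 0 → [-2.21875, -2.1875]

[-2.21875, -2.1875]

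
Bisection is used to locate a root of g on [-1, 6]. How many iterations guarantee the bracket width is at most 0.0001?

Width after n steps is 7/2^n. Need 2^n ≥ 7/0.0001 = 70000.
2^16 = 65536 < 70000 ≤ 2^17 = 131072, so n = 17.

17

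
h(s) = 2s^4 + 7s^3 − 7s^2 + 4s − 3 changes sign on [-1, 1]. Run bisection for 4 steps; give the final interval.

s = 0 gives h = -3, negative; keep [0, 1]
s = 0.5 gives h = -1.75, negative; keep [0.5, 1]
s = 0.75 gives h = -0.351562, negative; keep [0.75, 1]
s = 0.875 gives h = 1.0024, positive; keep [0.75, 0.875]

[0.75, 0.875]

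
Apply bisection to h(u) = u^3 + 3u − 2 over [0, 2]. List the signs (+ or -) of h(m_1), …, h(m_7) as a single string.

+-++--+

h(1) = 2 > 0, so the root lies in [0, 1]
h(0.5) = -0.375 < 0, so the root lies in [0.5, 1]
h(0.75) = 0.671875 > 0, so the root lies in [0.5, 0.75]
h(0.625) = 0.1191 > 0, so the root lies in [0.5, 0.625]
h(0.5625) = -0.1345 < 0, so the root lies in [0.5625, 0.625]
h(0.59375) = -0.0094 < 0, so the root lies in [0.59375, 0.625]
h(0.609375) = 0.0544 > 0, so the root lies in [0.59375, 0.609375]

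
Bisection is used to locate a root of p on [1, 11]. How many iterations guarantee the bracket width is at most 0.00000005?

28

Width after n steps is 10/2^n. Need 2^n ≥ 10/0.00000005 = 200000000.
2^27 = 134217728 < 200000000 ≤ 2^28 = 268435456, so n = 28.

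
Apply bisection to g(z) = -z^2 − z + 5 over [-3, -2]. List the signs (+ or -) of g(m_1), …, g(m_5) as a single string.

++--+

midpoint -2.5: g = 1.25 > 0 → [-3, -2.5]
midpoint -2.75: g = 0.1875 > 0 → [-3, -2.75]
midpoint -2.875: g = -0.390625 < 0 → [-2.875, -2.75]
midpoint -2.8125: g = -0.0977 < 0 → [-2.8125, -2.75]
midpoint -2.78125: g = 0.0459 > 0 → [-2.8125, -2.78125]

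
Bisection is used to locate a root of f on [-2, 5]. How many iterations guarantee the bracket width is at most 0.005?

11

Width after n steps is 7/2^n. Need 2^n ≥ 7/0.005 = 1400.
2^10 = 1024 < 1400 ≤ 2^11 = 2048, so n = 11.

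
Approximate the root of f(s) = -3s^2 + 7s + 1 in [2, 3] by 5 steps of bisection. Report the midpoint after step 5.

2.46875

midpoint 2.5: f = -0.25 < 0 → [2, 2.5]
midpoint 2.25: f = 1.5625 > 0 → [2.25, 2.5]
midpoint 2.375: f = 0.703125 > 0 → [2.375, 2.5]
midpoint 2.4375: f = 0.2383 > 0 → [2.4375, 2.5]
midpoint 2.46875: f = -0.0029 < 0 → [2.4375, 2.46875]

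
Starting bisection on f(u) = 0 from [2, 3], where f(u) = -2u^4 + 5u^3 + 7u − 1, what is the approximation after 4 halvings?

2.9375

m = 2.5, f(m) = 16.5 (+); new bracket [2.5, 3]
m = 2.75, f(m) = 7.851562 (+); new bracket [2.75, 3]
m = 2.875, f(m) = 1.302246 (+); new bracket [2.875, 3]
m = 2.9375, f(m) = -2.6165 (−); new bracket [2.875, 2.9375]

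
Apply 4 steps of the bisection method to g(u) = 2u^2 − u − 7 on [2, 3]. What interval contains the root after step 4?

m = 2.5, g(m) = 3 (+); new bracket [2, 2.5]
m = 2.25, g(m) = 0.875 (+); new bracket [2, 2.25]
m = 2.125, g(m) = -0.09375 (−); new bracket [2.125, 2.25]
m = 2.1875, g(m) = 0.3828 (+); new bracket [2.125, 2.1875]

[2.125, 2.1875]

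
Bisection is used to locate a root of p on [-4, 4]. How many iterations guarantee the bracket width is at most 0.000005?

21

Width after n steps is 8/2^n. Need 2^n ≥ 8/0.000005 = 1600000.
2^20 = 1048576 < 1600000 ≤ 2^21 = 2097152, so n = 21.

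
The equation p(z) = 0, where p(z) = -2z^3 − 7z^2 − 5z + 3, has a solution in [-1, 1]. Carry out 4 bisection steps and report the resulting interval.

[0.375, 0.5]

p(0) = 3 > 0, so the root lies in [0, 1]
p(0.5) = -1.5 < 0, so the root lies in [0, 0.5]
p(0.25) = 1.28125 > 0, so the root lies in [0.25, 0.5]
p(0.375) = 0.0352 > 0, so the root lies in [0.375, 0.5]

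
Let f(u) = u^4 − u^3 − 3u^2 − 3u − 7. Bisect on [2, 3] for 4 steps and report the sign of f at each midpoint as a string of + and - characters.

--++

u = 2.5 gives f = -9.8125, negative; keep [2.5, 3]
u = 2.75 gives f = -1.542969, negative; keep [2.75, 3]
u = 2.875 gives f = 4.13501, positive; keep [2.75, 2.875]
u = 2.8125 gives f = 1.1553, positive; keep [2.75, 2.8125]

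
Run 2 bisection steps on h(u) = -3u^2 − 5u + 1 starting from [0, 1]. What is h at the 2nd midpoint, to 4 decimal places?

midpoint 0.5: h = -2.25 < 0 → [0, 0.5]
midpoint 0.25: h = -0.4375 < 0 → [0, 0.25]

-0.4375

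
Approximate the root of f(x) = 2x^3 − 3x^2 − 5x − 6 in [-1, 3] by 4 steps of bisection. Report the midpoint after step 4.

f(1) = -12 < 0, so the root lies in [1, 3]
f(2) = -12 < 0, so the root lies in [2, 3]
f(2.5) = -6 < 0, so the root lies in [2.5, 3]
f(2.75) = -0.8438 < 0, so the root lies in [2.75, 3]

2.75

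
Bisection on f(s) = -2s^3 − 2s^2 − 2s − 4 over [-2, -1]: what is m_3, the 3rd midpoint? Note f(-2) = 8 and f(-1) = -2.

f(-1.5) = 1.25 > 0, so the root lies in [-1.5, -1]
f(-1.25) = -0.71875 < 0, so the root lies in [-1.5, -1.25]
f(-1.375) = 0.167969 > 0, so the root lies in [-1.375, -1.25]

-1.375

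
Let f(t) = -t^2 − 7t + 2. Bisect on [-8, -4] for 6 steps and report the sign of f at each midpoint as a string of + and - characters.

++-+--

midpoint -6: f = 8 > 0 → [-8, -6]
midpoint -7: f = 2 > 0 → [-8, -7]
midpoint -7.5: f = -1.75 < 0 → [-7.5, -7]
midpoint -7.25: f = 0.1875 > 0 → [-7.5, -7.25]
midpoint -7.375: f = -0.7656 < 0 → [-7.375, -7.25]
midpoint -7.3125: f = -0.2852 < 0 → [-7.3125, -7.25]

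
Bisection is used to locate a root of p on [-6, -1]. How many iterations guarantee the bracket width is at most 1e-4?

Width after n steps is 5/2^n. Need 2^n ≥ 5/1e-4 = 50000.
2^15 = 32768 < 50000 ≤ 2^16 = 65536, so n = 16.

16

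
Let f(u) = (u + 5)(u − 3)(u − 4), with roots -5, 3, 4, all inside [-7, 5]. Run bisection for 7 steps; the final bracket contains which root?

-5

f(-1) = 80 > 0, so the root lies in [-7, -1]
f(-4) = 56 > 0, so the root lies in [-7, -4]
f(-5.5) = -40.375 < 0, so the root lies in [-5.5, -4]
f(-4.75) = 16.9531 > 0, so the root lies in [-5.5, -4.75]
f(-5.125) = -9.2676 < 0, so the root lies in [-5.125, -4.75]
f(-4.9375) = 4.4338 > 0, so the root lies in [-5.125, -4.9375]
f(-5.03125) = -2.2666 < 0, so the root lies in [-5.03125, -4.9375]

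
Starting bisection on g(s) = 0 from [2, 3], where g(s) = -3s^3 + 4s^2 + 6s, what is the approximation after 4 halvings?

midpoint 2.5: g = -6.875 < 0 → [2, 2.5]
midpoint 2.25: g = -0.421875 < 0 → [2, 2.25]
midpoint 2.125: g = 2.025391 > 0 → [2.125, 2.25]
midpoint 2.1875: g = 0.863 > 0 → [2.1875, 2.25]

2.1875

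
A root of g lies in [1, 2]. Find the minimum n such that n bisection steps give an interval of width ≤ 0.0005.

Width after n steps is 1/2^n. Need 2^n ≥ 1/0.0005 = 2000.
2^10 = 1024 < 2000 ≤ 2^11 = 2048, so n = 11.

11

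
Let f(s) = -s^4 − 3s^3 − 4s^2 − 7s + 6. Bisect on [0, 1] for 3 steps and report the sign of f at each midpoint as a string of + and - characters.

+--

s = 0.5 gives f = 1.0625, positive; keep [0.5, 1]
s = 0.75 gives f = -3.082031, negative; keep [0.5, 0.75]
s = 0.625 gives f = -0.82251, negative; keep [0.5, 0.625]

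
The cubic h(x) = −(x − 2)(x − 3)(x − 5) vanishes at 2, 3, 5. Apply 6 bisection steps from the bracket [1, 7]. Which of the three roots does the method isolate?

5

x = 4 gives h = 2, positive; keep [4, 7]
x = 5.5 gives h = -4.375, negative; keep [4, 5.5]
x = 4.75 gives h = 1.203125, positive; keep [4.75, 5.5]
x = 5.125 gives h = -0.8301, negative; keep [4.75, 5.125]
x = 4.9375 gives h = 0.3557, positive; keep [4.9375, 5.125]
x = 5.03125 gives h = -0.1924, negative; keep [4.9375, 5.03125]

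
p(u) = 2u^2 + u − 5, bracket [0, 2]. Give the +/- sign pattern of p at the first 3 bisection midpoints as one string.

-+-

p(1) = -2 < 0, so the root lies in [1, 2]
p(1.5) = 1 > 0, so the root lies in [1, 1.5]
p(1.25) = -0.625 < 0, so the root lies in [1.25, 1.5]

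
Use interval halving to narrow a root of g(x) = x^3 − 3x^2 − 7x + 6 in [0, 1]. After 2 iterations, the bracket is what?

[0.5, 0.75]

g(0.5) = 1.875 > 0, so the root lies in [0.5, 1]
g(0.75) = -0.515625 < 0, so the root lies in [0.5, 0.75]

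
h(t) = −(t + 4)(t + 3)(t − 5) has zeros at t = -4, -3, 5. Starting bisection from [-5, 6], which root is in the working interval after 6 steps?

5

midpoint 0.5: h = 70.875 > 0 → [0.5, 6]
midpoint 3.25: h = 79.296875 > 0 → [3.25, 6]
midpoint 4.625: h = 24.662109 > 0 → [4.625, 6]
midpoint 5.3125: h = -24.1907 < 0 → [4.625, 5.3125]
midpoint 4.96875: h = 2.2334 > 0 → [4.96875, 5.3125]
midpoint 5.140625: h = -10.464 < 0 → [4.96875, 5.140625]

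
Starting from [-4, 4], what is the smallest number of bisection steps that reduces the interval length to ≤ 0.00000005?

Width after n steps is 8/2^n. Need 2^n ≥ 8/0.00000005 = 160000000.
2^27 = 134217728 < 160000000 ≤ 2^28 = 268435456, so n = 28.

28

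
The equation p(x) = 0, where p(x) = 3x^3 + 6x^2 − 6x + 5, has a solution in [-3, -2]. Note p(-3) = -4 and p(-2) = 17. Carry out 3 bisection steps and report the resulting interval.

m = -2.5, p(m) = 10.625 (+); new bracket [-3, -2.5]
m = -2.75, p(m) = 4.484375 (+); new bracket [-3, -2.75]
m = -2.875, p(m) = 0.552734 (+); new bracket [-3, -2.875]

[-3, -2.875]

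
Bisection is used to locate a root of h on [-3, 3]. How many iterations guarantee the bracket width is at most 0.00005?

17

Width after n steps is 6/2^n. Need 2^n ≥ 6/0.00005 = 120000.
2^16 = 65536 < 120000 ≤ 2^17 = 131072, so n = 17.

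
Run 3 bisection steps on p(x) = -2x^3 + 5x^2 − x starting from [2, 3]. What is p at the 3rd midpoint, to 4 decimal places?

-0.9648

x = 2.5 gives p = -2.5, negative; keep [2, 2.5]
x = 2.25 gives p = 0.28125, positive; keep [2.25, 2.5]
x = 2.375 gives p = -0.964844, negative; keep [2.25, 2.375]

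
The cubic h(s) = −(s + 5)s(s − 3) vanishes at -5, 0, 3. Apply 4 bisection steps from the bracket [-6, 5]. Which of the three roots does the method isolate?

-5

m = -0.5, h(m) = -7.875 (−); new bracket [-6, -0.5]
m = -3.25, h(m) = -35.546875 (−); new bracket [-6, -3.25]
m = -4.625, h(m) = -13.224609 (−); new bracket [-6, -4.625]
m = -5.3125, h(m) = 13.8 (+); new bracket [-5.3125, -4.625]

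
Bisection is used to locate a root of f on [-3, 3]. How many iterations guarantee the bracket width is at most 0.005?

11

Width after n steps is 6/2^n. Need 2^n ≥ 6/0.005 = 1200.
2^10 = 1024 < 1200 ≤ 2^11 = 2048, so n = 11.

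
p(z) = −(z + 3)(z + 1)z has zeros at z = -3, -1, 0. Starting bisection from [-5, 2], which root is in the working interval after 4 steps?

m = -1.5, p(m) = -1.125 (−); new bracket [-5, -1.5]
m = -3.25, p(m) = 1.828125 (+); new bracket [-3.25, -1.5]
m = -2.375, p(m) = -2.041016 (−); new bracket [-3.25, -2.375]
m = -2.8125, p(m) = -0.9558 (−); new bracket [-3.25, -2.8125]

-3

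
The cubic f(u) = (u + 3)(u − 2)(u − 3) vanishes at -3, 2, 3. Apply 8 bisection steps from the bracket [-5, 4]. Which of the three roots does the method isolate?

u = -0.5 gives f = 21.875, positive; keep [-5, -0.5]
u = -2.75 gives f = 6.828125, positive; keep [-5, -2.75]
u = -3.875 gives f = -35.341797, negative; keep [-3.875, -2.75]
u = -3.3125 gives f = -10.4797, negative; keep [-3.3125, -2.75]
u = -3.03125 gives f = -0.9483, negative; keep [-3.03125, -2.75]
u = -2.890625 gives f = 3.151, positive; keep [-3.03125, -2.890625]
u = -2.9609375 gives f = 1.1551, positive; keep [-3.03125, -2.9609375]
u = -2.99609375 gives f = 0.117, positive; keep [-3.03125, -2.99609375]

-3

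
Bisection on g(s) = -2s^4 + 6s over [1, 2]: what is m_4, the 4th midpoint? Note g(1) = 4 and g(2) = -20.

1.4375

m = 1.5, g(m) = -1.125 (−); new bracket [1, 1.5]
m = 1.25, g(m) = 2.617188 (+); new bracket [1.25, 1.5]
m = 1.375, g(m) = 1.101074 (+); new bracket [1.375, 1.5]
m = 1.4375, g(m) = 0.0849 (+); new bracket [1.4375, 1.5]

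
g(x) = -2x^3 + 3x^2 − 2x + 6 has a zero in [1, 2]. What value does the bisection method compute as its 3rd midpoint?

midpoint 1.5: g = 3 > 0 → [1.5, 2]
midpoint 1.75: g = 0.96875 > 0 → [1.75, 2]
midpoint 1.875: g = -0.386719 < 0 → [1.75, 1.875]

1.875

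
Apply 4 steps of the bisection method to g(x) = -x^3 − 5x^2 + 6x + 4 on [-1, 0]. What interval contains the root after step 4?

[-0.5, -0.4375]

g(-0.5) = -0.125 < 0, so the root lies in [-0.5, 0]
g(-0.25) = 2.203125 > 0, so the root lies in [-0.5, -0.25]
g(-0.375) = 1.099609 > 0, so the root lies in [-0.5, -0.375]
g(-0.4375) = 0.5017 > 0, so the root lies in [-0.5, -0.4375]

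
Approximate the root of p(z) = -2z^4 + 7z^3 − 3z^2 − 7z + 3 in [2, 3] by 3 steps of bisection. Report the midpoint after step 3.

2.375

midpoint 2.5: p = -2 < 0 → [2, 2.5]
midpoint 2.25: p = 0.539062 > 0 → [2.25, 2.5]
midpoint 2.375: p = -0.404785 < 0 → [2.25, 2.375]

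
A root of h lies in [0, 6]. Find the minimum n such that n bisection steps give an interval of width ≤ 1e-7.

26

Width after n steps is 6/2^n. Need 2^n ≥ 6/1e-7 = 60000000.
2^25 = 33554432 < 60000000 ≤ 2^26 = 67108864, so n = 26.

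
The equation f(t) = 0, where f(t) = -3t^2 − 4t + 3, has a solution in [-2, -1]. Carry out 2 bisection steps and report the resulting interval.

t = -1.5 gives f = 2.25, positive; keep [-2, -1.5]
t = -1.75 gives f = 0.8125, positive; keep [-2, -1.75]

[-2, -1.75]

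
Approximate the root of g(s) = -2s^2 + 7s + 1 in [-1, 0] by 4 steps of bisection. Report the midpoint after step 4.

-0.1875

midpoint -0.5: g = -3 < 0 → [-0.5, 0]
midpoint -0.25: g = -0.875 < 0 → [-0.25, 0]
midpoint -0.125: g = 0.09375 > 0 → [-0.25, -0.125]
midpoint -0.1875: g = -0.3828 < 0 → [-0.1875, -0.125]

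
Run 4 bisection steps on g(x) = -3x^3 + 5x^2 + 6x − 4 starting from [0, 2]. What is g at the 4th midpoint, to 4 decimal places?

0.9707

x = 1 gives g = 4, positive; keep [0, 1]
x = 0.5 gives g = -0.125, negative; keep [0.5, 1]
x = 0.75 gives g = 2.046875, positive; keep [0.5, 0.75]
x = 0.625 gives g = 0.9707, positive; keep [0.5, 0.625]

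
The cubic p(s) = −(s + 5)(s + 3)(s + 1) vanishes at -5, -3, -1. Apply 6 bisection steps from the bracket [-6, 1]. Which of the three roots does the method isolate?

m = -2.5, p(m) = 1.875 (+); new bracket [-2.5, 1]
m = -0.75, p(m) = -2.390625 (−); new bracket [-2.5, -0.75]
m = -1.625, p(m) = 2.900391 (+); new bracket [-1.625, -0.75]
m = -1.1875, p(m) = 1.2957 (+); new bracket [-1.1875, -0.75]
m = -0.96875, p(m) = -0.2559 (−); new bracket [-1.1875, -0.96875]
m = -1.078125, p(m) = 0.5889 (+); new bracket [-1.078125, -0.96875]

-1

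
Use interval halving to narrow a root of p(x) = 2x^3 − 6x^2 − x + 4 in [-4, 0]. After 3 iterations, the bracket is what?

[-1, -0.5]

x = -2 gives p = -34, negative; keep [-2, 0]
x = -1 gives p = -3, negative; keep [-1, 0]
x = -0.5 gives p = 2.75, positive; keep [-1, -0.5]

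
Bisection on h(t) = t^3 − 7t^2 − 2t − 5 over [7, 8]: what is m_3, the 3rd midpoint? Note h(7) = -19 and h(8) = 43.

m = 7.5, h(m) = 8.125 (+); new bracket [7, 7.5]
m = 7.25, h(m) = -6.359375 (−); new bracket [7.25, 7.5]
m = 7.375, h(m) = 0.646484 (+); new bracket [7.25, 7.375]

7.375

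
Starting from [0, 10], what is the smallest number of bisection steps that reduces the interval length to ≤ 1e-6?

24

Width after n steps is 10/2^n. Need 2^n ≥ 10/1e-6 = 10000000.
2^23 = 8388608 < 10000000 ≤ 2^24 = 16777216, so n = 24.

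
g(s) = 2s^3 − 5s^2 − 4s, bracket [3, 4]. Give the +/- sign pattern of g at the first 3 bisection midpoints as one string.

m = 3.5, g(m) = 10.5 (+); new bracket [3, 3.5]
m = 3.25, g(m) = 2.84375 (+); new bracket [3, 3.25]
m = 3.125, g(m) = -0.292969 (−); new bracket [3.125, 3.25]

++-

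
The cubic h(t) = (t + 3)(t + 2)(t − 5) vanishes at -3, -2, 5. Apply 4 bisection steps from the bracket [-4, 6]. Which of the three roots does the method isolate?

5

m = 1, h(m) = -48 (−); new bracket [1, 6]
m = 3.5, h(m) = -53.625 (−); new bracket [3.5, 6]
m = 4.75, h(m) = -13.078125 (−); new bracket [4.75, 6]
m = 5.375, h(m) = 23.1621 (+); new bracket [4.75, 5.375]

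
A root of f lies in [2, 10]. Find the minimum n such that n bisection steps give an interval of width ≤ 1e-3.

13

Width after n steps is 8/2^n. Need 2^n ≥ 8/1e-3 = 8000.
2^12 = 4096 < 8000 ≤ 2^13 = 8192, so n = 13.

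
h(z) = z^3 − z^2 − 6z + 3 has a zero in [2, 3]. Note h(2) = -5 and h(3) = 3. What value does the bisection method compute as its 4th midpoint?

2.8125

m = 2.5, h(m) = -2.625 (−); new bracket [2.5, 3]
m = 2.75, h(m) = -0.265625 (−); new bracket [2.75, 3]
m = 2.875, h(m) = 1.248047 (+); new bracket [2.75, 2.875]
m = 2.8125, h(m) = 0.4622 (+); new bracket [2.75, 2.8125]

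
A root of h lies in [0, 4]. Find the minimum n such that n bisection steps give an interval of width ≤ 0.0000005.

Width after n steps is 4/2^n. Need 2^n ≥ 4/0.0000005 = 8000000.
2^22 = 4194304 < 8000000 ≤ 2^23 = 8388608, so n = 23.

23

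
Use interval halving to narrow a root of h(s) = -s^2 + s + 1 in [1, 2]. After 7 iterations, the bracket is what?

[1.6171875, 1.625]

h(1.5) = 0.25 > 0, so the root lies in [1.5, 2]
h(1.75) = -0.3125 < 0, so the root lies in [1.5, 1.75]
h(1.625) = -0.015625 < 0, so the root lies in [1.5, 1.625]
h(1.5625) = 0.1211 > 0, so the root lies in [1.5625, 1.625]
h(1.59375) = 0.0537 > 0, so the root lies in [1.59375, 1.625]
h(1.609375) = 0.0193 > 0, so the root lies in [1.609375, 1.625]
h(1.6171875) = 0.0019 > 0, so the root lies in [1.6171875, 1.625]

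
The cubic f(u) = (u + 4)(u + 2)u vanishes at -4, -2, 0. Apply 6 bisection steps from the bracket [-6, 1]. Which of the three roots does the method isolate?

-4

f(-2.5) = 1.875 > 0, so the root lies in [-6, -2.5]
f(-4.25) = -2.390625 < 0, so the root lies in [-4.25, -2.5]
f(-3.375) = 2.900391 > 0, so the root lies in [-4.25, -3.375]
f(-3.8125) = 1.2957 > 0, so the root lies in [-4.25, -3.8125]
f(-4.03125) = -0.2559 < 0, so the root lies in [-4.03125, -3.8125]
f(-3.921875) = 0.5889 > 0, so the root lies in [-4.03125, -3.921875]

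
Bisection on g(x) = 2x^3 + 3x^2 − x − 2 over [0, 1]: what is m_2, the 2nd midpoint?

0.75

midpoint 0.5: g = -1.5 < 0 → [0.5, 1]
midpoint 0.75: g = -0.21875 < 0 → [0.75, 1]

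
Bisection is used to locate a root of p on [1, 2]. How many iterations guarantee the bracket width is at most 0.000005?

18

Width after n steps is 1/2^n. Need 2^n ≥ 1/0.000005 = 200000.
2^17 = 131072 < 200000 ≤ 2^18 = 262144, so n = 18.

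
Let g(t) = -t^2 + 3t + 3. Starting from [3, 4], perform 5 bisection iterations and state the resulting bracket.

[3.78125, 3.8125]

midpoint 3.5: g = 1.25 > 0 → [3.5, 4]
midpoint 3.75: g = 0.1875 > 0 → [3.75, 4]
midpoint 3.875: g = -0.390625 < 0 → [3.75, 3.875]
midpoint 3.8125: g = -0.0977 < 0 → [3.75, 3.8125]
midpoint 3.78125: g = 0.0459 > 0 → [3.78125, 3.8125]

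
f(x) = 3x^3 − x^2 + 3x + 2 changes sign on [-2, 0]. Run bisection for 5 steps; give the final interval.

midpoint -1: f = -5 < 0 → [-1, 0]
midpoint -0.5: f = -0.125 < 0 → [-0.5, 0]
midpoint -0.25: f = 1.140625 > 0 → [-0.5, -0.25]
midpoint -0.375: f = 0.5762 > 0 → [-0.5, -0.375]
midpoint -0.4375: f = 0.2449 > 0 → [-0.5, -0.4375]

[-0.5, -0.4375]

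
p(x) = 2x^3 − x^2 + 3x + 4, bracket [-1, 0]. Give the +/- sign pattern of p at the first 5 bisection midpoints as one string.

midpoint -0.5: p = 2 > 0 → [-1, -0.5]
midpoint -0.75: p = 0.34375 > 0 → [-1, -0.75]
midpoint -0.875: p = -0.730469 < 0 → [-0.875, -0.75]
midpoint -0.8125: p = -0.1704 < 0 → [-0.8125, -0.75]
midpoint -0.78125: p = 0.0922 > 0 → [-0.8125, -0.78125]

++--+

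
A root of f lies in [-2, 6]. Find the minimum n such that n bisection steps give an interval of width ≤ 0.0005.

14

Width after n steps is 8/2^n. Need 2^n ≥ 8/0.0005 = 16000.
2^13 = 8192 < 16000 ≤ 2^14 = 16384, so n = 14.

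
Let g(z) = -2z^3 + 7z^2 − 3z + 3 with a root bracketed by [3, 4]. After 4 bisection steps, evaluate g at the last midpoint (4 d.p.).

-0.2124

z = 3.5 gives g = -7.5, negative; keep [3, 3.5]
z = 3.25 gives g = -1.46875, negative; keep [3, 3.25]
z = 3.125 gives g = 0.949219, positive; keep [3.125, 3.25]
z = 3.1875 gives g = -0.2124, negative; keep [3.125, 3.1875]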